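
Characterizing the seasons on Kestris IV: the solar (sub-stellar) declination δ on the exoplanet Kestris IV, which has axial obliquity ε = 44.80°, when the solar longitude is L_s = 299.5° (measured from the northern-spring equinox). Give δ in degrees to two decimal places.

δ = -37.83°

sin δ = sin ε · sin L_s = sin 44.80° × sin 299.5° = -0.613282.
δ = arcsin(-0.613282) = -37.83°.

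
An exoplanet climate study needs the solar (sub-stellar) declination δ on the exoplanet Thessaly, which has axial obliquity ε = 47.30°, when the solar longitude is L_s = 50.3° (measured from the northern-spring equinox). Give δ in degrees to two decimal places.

δ = +34.43°

sin δ = sin ε · sin L_s = sin 47.30° × sin 50.3° = 0.565443.
δ = arcsin(0.565443) = +34.43°.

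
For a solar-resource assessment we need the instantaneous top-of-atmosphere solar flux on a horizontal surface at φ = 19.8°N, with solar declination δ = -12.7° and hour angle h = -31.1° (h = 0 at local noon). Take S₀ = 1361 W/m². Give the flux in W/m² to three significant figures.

cos θ_z = sin φ sin δ + cos φ cos δ cos h = -0.074470 + 0.785935 = 0.711465.
Flux = S₀ · cos θ_z = 1361 × 0.711465 = 968.3 W/m².

968 W/m²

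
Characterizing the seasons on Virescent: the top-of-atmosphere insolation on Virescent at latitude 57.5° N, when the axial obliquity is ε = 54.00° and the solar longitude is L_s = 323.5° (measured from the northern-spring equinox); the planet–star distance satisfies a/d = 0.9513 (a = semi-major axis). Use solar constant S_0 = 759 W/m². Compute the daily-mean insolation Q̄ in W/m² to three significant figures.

Solar declination: sin δ = sin ε · sin L_s = sin 54.00° × sin 323.5° = -0.48122, so δ = -28.765°.
cos h₀ = −tan(+57.5°) tan(-28.765°) = 0.8617, h₀ = 0.5322 rad.
Bracket: h₀ sin ϕ sin δ + cos ϕ cos δ sin h₀ = 0.5322×0.84339×-0.48122 + 0.53730×0.87660×0.50742 = -0.215997 + 0.238993 = 0.022996.
Inverse-square distance factor (a/d)² = 0.9513² = 0.904972.
Q̄ = (S_0/π) × 0.904972 × [bracket] = (759/π) × 0.904972 × 0.022996 = 5.028 W/m².

Q̄ ≈ 5.03 W/m²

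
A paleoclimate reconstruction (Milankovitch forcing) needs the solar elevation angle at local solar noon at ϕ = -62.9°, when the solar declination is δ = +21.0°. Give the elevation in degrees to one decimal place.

At local noon the hour angle is zero, so the zenith angle equals |ϕ − δ| = |-62.9° − (+21.000°)| = 83.900°.
Elevation = 90° − 83.900° = 6.1°.

6.1°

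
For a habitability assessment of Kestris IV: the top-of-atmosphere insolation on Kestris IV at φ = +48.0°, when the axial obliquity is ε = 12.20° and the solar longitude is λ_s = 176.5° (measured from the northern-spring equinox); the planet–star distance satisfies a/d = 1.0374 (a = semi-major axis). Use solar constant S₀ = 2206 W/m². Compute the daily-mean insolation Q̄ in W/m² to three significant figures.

Solar declination: sin δ = sin ε · sin λ_s = sin 12.20° × sin 176.5° = 0.01290, so δ = +0.739°.
cos H₀ = −tan(+48.0°) tan(+0.739°) = -0.0143, H₀ = 1.5851 rad.
Bracket: H₀ sin φ sin δ + cos φ cos δ sin H₀ = 1.5851×0.74314×0.01290 + 0.66913×0.99992×0.99990 = 0.015196 + 0.669010 = 0.684206.
Inverse-square distance factor (a/d)² = 1.0374² = 1.076199.
Q̄ = (S₀/π) × 1.076199 × [bracket] = (2206/π) × 1.076199 × 0.684206 = 517.1 W/m².

Q̄ ≈ 517 W/m²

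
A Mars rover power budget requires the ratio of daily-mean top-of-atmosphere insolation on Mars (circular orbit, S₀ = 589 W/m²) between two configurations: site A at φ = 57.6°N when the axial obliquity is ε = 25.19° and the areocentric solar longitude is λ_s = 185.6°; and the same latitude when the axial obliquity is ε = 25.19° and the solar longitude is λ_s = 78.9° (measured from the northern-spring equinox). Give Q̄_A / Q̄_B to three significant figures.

Q̄_A / Q̄_B ≈ 0.410

— Configuration A (φ=+57.6°):
sin δ = sin 25.19° × sin 185.6° = -0.04153, so δ = -2.380°.
cos H₀ = −tan(+57.6°) tan(-2.380°) = 0.0655, H₀ = 1.5052 rad.
Bracket: H₀ sin φ sin δ + cos φ cos δ sin H₀ = 1.5052×0.84433×-0.04153 + 0.53583×0.99914×0.99785 = -0.052780 + 0.534218 = 0.481438.
Q̄ = (S₀/π) × [bracket] = (589/π) × 0.481438 = 90.262 W/m².
— Configuration B (φ=+57.6°):
Solar declination: sin δ = sin ε · sin λ_s = sin 25.19° × sin 78.9° = 0.41766, so δ = +24.687°.
cos H₀ = −tan(+57.6°) tan(+24.687°) = -0.7243, H₀ = 2.3809 rad.
Bracket: H₀ sin φ sin δ + cos φ cos δ sin H₀ = 2.3809×0.84433×0.41766 + 0.53583×0.90860×0.68946 = 0.839607 + 0.335667 = 1.175274.
Q̄ = (S₀/π) × [bracket] = (589/π) × 1.175274 = 220.35 W/m².
Ratio Q̄_A / Q̄_B = 90.262 / 220.35 = 0.4096.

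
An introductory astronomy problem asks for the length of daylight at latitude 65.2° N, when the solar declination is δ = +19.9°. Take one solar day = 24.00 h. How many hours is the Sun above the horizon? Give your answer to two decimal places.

cos h₀ = −tan ϕ · tan δ = −tan(+65.2°) × tan(+19.900°) = -0.7834, so h₀ = 2.4710 rad = 141.58°.
Daylight = 2h₀/(2π) × 24.00 h = (2.4710/π) × 24.00 = 18.88 h.

18.88 h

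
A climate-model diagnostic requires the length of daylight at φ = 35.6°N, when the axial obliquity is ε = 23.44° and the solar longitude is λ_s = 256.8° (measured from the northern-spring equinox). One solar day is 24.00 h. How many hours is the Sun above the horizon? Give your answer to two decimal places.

9.67 h

Solar declination: sin δ = sin ε · sin λ_s = sin 23.44° × sin 256.8° = -0.38728, so δ = -22.785°.
cos H₀ = −tan φ · tan δ = −tan(+35.6°) × tan(-22.785°) = 0.3007, so H₀ = 1.2653 rad = 72.50°.
Daylight = 2H₀/(2π) × 24.00 h = (1.2653/π) × 24.00 = 9.67 h.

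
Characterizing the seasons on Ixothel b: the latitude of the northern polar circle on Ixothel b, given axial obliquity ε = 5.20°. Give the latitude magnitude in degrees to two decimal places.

The polar circle is the lowest latitude that experiences at least one full rotation of continuous daylight at the northern-summer solstice; it lies at |φ| = 90° − ε = 90° − 5.20° = 84.80°.

84.80°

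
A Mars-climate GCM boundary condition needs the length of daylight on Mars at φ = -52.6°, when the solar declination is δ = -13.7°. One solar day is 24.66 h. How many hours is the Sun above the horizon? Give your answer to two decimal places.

cos H₀ = −tan φ · tan δ = −tan(-52.6°) × tan(-13.700°) = -0.3188, so H₀ = 1.8953 rad = 108.59°.
Daylight = 2H₀/(2π) × 24.66 h = (1.8953/π) × 24.66 = 14.88 h.

14.88 h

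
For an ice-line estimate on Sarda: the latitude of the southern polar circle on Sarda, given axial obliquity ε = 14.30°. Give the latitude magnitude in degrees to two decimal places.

75.70°

The polar circle is the lowest latitude that experiences at least one full rotation of continuous darkness at the northern-summer solstice; it lies at |φ| = 90° − ε = 90° − 14.30° = 75.70°.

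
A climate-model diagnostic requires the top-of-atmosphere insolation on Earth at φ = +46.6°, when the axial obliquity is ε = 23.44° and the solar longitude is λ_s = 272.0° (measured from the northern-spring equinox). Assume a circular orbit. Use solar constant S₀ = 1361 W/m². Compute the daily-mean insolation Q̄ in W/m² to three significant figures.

Q̄ ≈ 106 W/m²

Solar declination: sin δ = sin ε · sin λ_s = sin 23.44° × sin 272.0° = -0.39755, so δ = -23.425°.
cos H₀ = −tan(+46.6°) tan(-23.425°) = 0.4582, H₀ = 1.0949 rad.
Bracket: H₀ sin φ sin δ + cos φ cos δ sin H₀ = 1.0949×0.72657×-0.39755 + 0.68709×0.91758×0.88887 = -0.316260 + 0.560397 = 0.244137.
Q̄ = (S₀/π) × [bracket] = (1361/π) × 0.244137 = 105.8 W/m².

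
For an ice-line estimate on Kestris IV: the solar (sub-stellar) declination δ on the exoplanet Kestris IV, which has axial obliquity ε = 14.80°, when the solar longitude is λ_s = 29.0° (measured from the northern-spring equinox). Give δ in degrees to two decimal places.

sin δ = sin ε · sin λ_s = sin 14.80° × sin 29.0° = 0.123843.
δ = arcsin(0.123843) = +7.11°.

δ = +7.11°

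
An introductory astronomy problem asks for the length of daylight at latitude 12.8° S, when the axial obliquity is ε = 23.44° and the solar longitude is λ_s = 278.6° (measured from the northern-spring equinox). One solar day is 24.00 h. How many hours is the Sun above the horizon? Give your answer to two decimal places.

12.74 h

Solar declination: sin δ = sin ε · sin λ_s = sin 23.44° × sin 278.6° = -0.39332, so δ = -23.161°.
cos H₀ = −tan φ · tan δ = −tan(-12.8°) × tan(-23.161°) = -0.0972, so H₀ = 1.6681 rad = 95.58°.
Daylight = 2H₀/(2π) × 24.00 h = (1.6681/π) × 24.00 = 12.74 h.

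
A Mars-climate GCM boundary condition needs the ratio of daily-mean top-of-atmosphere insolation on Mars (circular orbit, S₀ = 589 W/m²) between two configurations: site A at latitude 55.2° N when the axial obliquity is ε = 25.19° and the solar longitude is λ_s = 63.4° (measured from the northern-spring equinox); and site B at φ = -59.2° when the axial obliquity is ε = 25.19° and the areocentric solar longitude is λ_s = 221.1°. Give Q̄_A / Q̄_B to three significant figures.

— Configuration A (φ=+55.2°):
Solar declination: sin δ = sin ε · sin λ_s = sin 25.19° × sin 63.4° = 0.38057, so δ = +22.369°.
cos H₀ = −tan(+55.2°) tan(+22.369°) = -0.5921, H₀ = 2.2045 rad.
Bracket: H₀ sin φ sin δ + cos φ cos δ sin H₀ = 2.2045×0.82115×0.38057 + 0.57071×0.92475×0.80584 = 0.688917 + 0.425293 = 1.114210.
Q̄ = (S₀/π) × [bracket] = (589/π) × 1.114210 = 208.90 W/m².
— Configuration B (φ=-59.2°):
sin δ = sin 25.19° × sin 221.1° = -0.27979, so δ = -16.248°.
cos H₀ = −tan(-59.2°) tan(-16.248°) = -0.4889, H₀ = 2.0816 rad.
Bracket: H₀ sin φ sin δ + cos φ cos δ sin H₀ = 2.0816×-0.85896×-0.27979 + 0.51204×0.96006×0.87235 = 0.500268 + 0.428838 = 0.929106.
Q̄ = (S₀/π) × [bracket] = (589/π) × 0.929106 = 174.19 W/m².
Ratio Q̄_A / Q̄_B = 208.90 / 174.19 = 1.199.

Q̄_A / Q̄_B ≈ 1.20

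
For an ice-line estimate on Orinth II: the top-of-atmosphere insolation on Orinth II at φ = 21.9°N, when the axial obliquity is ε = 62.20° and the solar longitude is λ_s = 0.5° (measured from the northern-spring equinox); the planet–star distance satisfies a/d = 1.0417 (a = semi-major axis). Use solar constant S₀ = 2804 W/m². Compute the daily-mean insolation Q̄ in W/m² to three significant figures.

Q̄ ≈ 903 W/m²

Solar declination: sin δ = sin ε · sin λ_s = sin 62.20° × sin 0.5° = 0.00772, so δ = +0.442°.
cos H₀ = −tan(+21.9°) tan(+0.442°) = -0.0031, H₀ = 1.5739 rad.
Bracket: H₀ sin φ sin δ + cos φ cos δ sin H₀ = 1.5739×0.37299×0.00772 + 0.92784×0.99997×1.00000 = 0.004532 + 0.927812 = 0.932344.
Inverse-square distance factor (a/d)² = 1.0417² = 1.085139.
Q̄ = (S₀/π) × 1.085139 × [bracket] = (2804/π) × 1.085139 × 0.932344 = 903.0 W/m².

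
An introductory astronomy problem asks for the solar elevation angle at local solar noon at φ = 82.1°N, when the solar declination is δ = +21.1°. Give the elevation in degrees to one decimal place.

29.0°

At local noon the hour angle is zero, so the zenith angle equals |φ − δ| = |+82.1° − (+21.100°)| = 61.000°.
Elevation = 90° − 61.000° = 29.0°.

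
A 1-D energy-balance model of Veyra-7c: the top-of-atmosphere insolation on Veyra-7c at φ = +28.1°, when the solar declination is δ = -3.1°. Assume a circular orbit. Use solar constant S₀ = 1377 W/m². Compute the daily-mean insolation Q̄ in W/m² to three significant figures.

Q̄ ≈ 369 W/m²

cos H₀ = −tan(+28.1°) tan(-3.100°) = 0.0289, H₀ = 1.5419 rad.
Bracket: H₀ sin φ sin δ + cos φ cos δ sin H₀ = 1.5419×0.47101×-0.05408 + 0.88213×0.99854×0.99958 = -0.039276 + 0.880472 = 0.841196.
Q̄ = (S₀/π) × [bracket] = (1377/π) × 0.841196 = 368.7 W/m².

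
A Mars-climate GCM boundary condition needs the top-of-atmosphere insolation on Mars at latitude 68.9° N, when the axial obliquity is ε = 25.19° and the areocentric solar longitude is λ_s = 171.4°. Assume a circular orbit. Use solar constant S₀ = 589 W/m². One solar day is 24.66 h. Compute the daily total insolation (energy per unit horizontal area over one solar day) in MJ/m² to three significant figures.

sin δ = sin 25.19° × sin 171.4° = 0.06365, so δ = +3.649°.
cos H₀ = −tan(+68.9°) tan(+3.649°) = -0.1653, H₀ = 1.7368 rad.
Bracket: H₀ sin φ sin δ + cos φ cos δ sin H₀ = 1.7368×0.93295×0.06365 + 0.36000×0.99797×0.98625 = 0.103135 + 0.354329 = 0.457464.
Q̄ = (S₀/π) × [bracket] = (589/π) × 0.457464 = 85.767 W/m².
Daily total = Q̄ × 24.66 h × 3600 s/h = 85.767 × 24.66 × 3600 / 10⁶ = 7.614 MJ/m².

7.61 MJ/m²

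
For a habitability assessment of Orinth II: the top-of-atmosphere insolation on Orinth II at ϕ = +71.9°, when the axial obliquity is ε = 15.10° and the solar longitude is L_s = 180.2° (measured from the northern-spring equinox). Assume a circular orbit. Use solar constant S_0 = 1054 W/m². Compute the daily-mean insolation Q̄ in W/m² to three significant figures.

Q̄ ≈ 104 W/m²

Solar declination: sin δ = sin ε · sin L_s = sin 15.10° × sin 180.2° = -0.00091, so δ = -0.052°.
cos h₀ = −tan(+71.9°) tan(-0.052°) = 0.0028, h₀ = 1.5680 rad.
Bracket: h₀ sin ϕ sin δ + cos ϕ cos δ sin h₀ = 1.5680×0.95052×-0.00091 + 0.31068×1.00000×1.00000 = -0.001356 + 0.310680 = 0.309324.
Q̄ = (S_0/π) × [bracket] = (1054/π) × 0.309324 = 103.8 W/m².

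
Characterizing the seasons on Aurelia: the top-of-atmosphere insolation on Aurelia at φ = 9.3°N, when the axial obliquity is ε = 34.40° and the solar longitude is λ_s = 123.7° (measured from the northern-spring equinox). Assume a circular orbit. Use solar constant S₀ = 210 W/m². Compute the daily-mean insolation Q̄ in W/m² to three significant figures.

Solar declination: sin δ = sin ε · sin λ_s = sin 34.40° × sin 123.7° = 0.47003, so δ = +28.036°.
cos H₀ = −tan(+9.3°) tan(+28.036°) = -0.0872, H₀ = 1.6581 rad.
Bracket: H₀ sin φ sin δ + cos φ cos δ sin H₀ = 1.6581×0.16160×0.47003 + 0.98686×0.88265×0.99619 = 0.125944 + 0.867733 = 0.993677.
Q̄ = (S₀/π) × [bracket] = (210/π) × 0.993677 = 66.42 W/m².

Q̄ ≈ 66.4 W/m²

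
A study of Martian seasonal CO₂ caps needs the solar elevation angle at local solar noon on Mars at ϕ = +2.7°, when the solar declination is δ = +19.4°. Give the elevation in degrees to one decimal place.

At local noon the hour angle is zero, so the zenith angle equals |ϕ − δ| = |+2.7° − (+19.400°)| = 16.700°.
Elevation = 90° − 16.700° = 73.3°.

73.3°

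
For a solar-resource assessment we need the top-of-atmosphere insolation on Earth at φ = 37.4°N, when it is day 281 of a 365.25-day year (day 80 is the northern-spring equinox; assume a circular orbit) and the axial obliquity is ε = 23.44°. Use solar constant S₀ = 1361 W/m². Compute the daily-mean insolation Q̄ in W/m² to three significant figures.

Solar longitude: λ_s = 360° × (281 − 80)/365.25 = 198.111°.
sin δ = sin 23.44° × sin 198.111° = -0.12366, so δ = -7.103°.
cos H₀ = −tan(+37.4°) tan(-7.103°) = 0.0953, H₀ = 1.4754 rad.
Bracket: H₀ sin φ sin δ + cos φ cos δ sin H₀ = 1.4754×0.60738×-0.12366 + 0.79441×0.99233×0.99545 = -0.110815 + 0.784730 = 0.673915.
Q̄ = (S₀/π) × [bracket] = (1361/π) × 0.673915 = 292.0 W/m².

Q̄ ≈ 292 W/m²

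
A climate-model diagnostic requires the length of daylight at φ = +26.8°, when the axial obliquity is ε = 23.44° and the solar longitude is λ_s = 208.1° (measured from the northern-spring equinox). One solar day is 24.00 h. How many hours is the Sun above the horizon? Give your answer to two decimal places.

11.26 h

Solar declination: sin δ = sin ε · sin λ_s = sin 23.44° × sin 208.1° = -0.18736, so δ = -10.799°.
cos H₀ = −tan φ · tan δ = −tan(+26.8°) × tan(-10.799°) = 0.0964, so H₀ = 1.4743 rad = 84.47°.
Daylight = 2H₀/(2π) × 24.00 h = (1.4743/π) × 24.00 = 11.26 h.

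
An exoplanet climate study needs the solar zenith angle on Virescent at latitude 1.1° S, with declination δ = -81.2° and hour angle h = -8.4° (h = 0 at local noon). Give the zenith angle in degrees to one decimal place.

cos θ_z = sin ϕ sin δ + cos ϕ cos δ cos h = 0.018971 + 0.151317 = 0.170288.
θ_z = arccos(0.170288) = 80.2°.

θ_z = 80.2°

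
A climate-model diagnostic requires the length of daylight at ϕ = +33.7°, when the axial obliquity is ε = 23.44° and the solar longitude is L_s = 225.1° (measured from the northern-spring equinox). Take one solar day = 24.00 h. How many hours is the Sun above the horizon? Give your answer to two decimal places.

10.49 h

Solar declination: sin δ = sin ε · sin L_s = sin 23.44° × sin 225.1° = -0.28177, so δ = -16.366°.
cos h₀ = −tan ϕ · tan δ = −tan(+33.7°) × tan(-16.366°) = 0.1959, so h₀ = 1.3737 rad = 78.71°.
Daylight = 2h₀/(2π) × 24.00 h = (1.3737/π) × 24.00 = 10.49 h.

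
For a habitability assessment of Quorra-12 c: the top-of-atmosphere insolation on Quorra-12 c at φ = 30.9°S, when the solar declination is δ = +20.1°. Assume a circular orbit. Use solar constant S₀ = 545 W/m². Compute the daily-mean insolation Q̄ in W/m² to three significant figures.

cos H₀ = −tan(-30.9°) tan(+20.100°) = 0.2190, H₀ = 1.3500 rad.
Bracket: H₀ sin φ sin δ + cos φ cos δ sin H₀ = 1.3500×-0.51354×0.34366 + 0.85806×0.93909×0.97572 = -0.238252 + 0.786231 = 0.547979.
Q̄ = (S₀/π) × [bracket] = (545/π) × 0.547979 = 95.06 W/m².

Q̄ ≈ 95.1 W/m²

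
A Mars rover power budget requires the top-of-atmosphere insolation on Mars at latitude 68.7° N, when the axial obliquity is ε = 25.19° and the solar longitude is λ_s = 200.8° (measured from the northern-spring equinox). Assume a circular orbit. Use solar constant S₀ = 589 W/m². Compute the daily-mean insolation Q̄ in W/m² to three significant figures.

Solar declination: sin δ = sin ε · sin λ_s = sin 25.19° × sin 200.8° = -0.15114, so δ = -8.693°.
cos H₀ = −tan(+68.7°) tan(-8.693°) = 0.3922, H₀ = 1.1678 rad.
Bracket: H₀ sin φ sin δ + cos φ cos δ sin H₀ = 1.1678×0.93169×-0.15114 + 0.36325×0.98851×0.91990 = -0.164444 + 0.330314 = 0.165870.
Q̄ = (S₀/π) × [bracket] = (589/π) × 0.165870 = 31.10 W/m².

Q̄ ≈ 31.1 W/m²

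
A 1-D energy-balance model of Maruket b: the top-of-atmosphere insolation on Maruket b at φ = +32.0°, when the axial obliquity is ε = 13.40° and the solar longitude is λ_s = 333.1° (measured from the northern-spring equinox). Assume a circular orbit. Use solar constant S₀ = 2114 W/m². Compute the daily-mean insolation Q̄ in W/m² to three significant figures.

Q̄ ≈ 510 W/m²

Solar declination: sin δ = sin ε · sin λ_s = sin 13.40° × sin 333.1° = -0.10485, so δ = -6.019°.
cos H₀ = −tan(+32.0°) tan(-6.019°) = 0.0659, H₀ = 1.5049 rad.
Bracket: H₀ sin φ sin δ + cos φ cos δ sin H₀ = 1.5049×0.52992×-0.10485 + 0.84805×0.99449×0.99783 = -0.083615 + 0.841547 = 0.757932.
Q̄ = (S₀/π) × [bracket] = (2114/π) × 0.757932 = 510.0 W/m².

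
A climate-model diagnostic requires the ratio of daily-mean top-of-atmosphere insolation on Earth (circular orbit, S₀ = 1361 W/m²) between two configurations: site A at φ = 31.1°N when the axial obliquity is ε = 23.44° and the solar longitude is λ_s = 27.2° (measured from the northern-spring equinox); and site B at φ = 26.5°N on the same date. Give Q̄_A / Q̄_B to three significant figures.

Q̄_A / Q̄_B ≈ 0.984

— Configuration A (φ=+31.1°):
Solar declination: sin δ = sin ε · sin λ_s = sin 23.44° × sin 27.2° = 0.18183, so δ = +10.476°.
cos H₀ = −tan(+31.1°) tan(+10.476°) = -0.1115, H₀ = 1.6826 rad.
Bracket: H₀ sin φ sin δ + cos φ cos δ sin H₀ = 1.6826×0.51653×0.18183 + 0.85627×0.98333×0.99376 = 0.158031 + 0.836742 = 0.994773.
Q̄ = (S₀/π) × [bracket] = (1361/π) × 0.994773 = 430.96 W/m².
— Configuration B (φ=+26.5°):
cos H₀ = −tan(+26.5°) tan(+10.476°) = -0.0922, H₀ = 1.6631 rad.
Bracket: H₀ sin φ sin δ + cos φ cos δ sin H₀ = 1.6631×0.44620×0.18183 + 0.89493×0.98333×0.99574 = 0.134932 + 0.876263 = 1.011195.
Q̄ = (S₀/π) × [bracket] = (1361/π) × 1.011195 = 438.07 W/m².
Ratio Q̄_A / Q̄_B = 430.96 / 438.07 = 0.9838.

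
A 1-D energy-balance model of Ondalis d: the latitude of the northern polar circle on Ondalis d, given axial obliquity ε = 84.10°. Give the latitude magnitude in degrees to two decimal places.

The polar circle is the lowest latitude that experiences at least one full rotation of continuous daylight at the northern-summer solstice; it lies at |φ| = 90° − ε = 90° − 84.10° = 5.90°.

5.90°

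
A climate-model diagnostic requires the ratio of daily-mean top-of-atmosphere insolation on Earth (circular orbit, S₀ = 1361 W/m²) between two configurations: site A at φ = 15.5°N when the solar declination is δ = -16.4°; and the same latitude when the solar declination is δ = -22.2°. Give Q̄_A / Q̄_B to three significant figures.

Q̄_A / Q̄_B ≈ 1.09

— Configuration A (φ=+15.5°):
cos H₀ = −tan(+15.5°) tan(-16.400°) = 0.0816, H₀ = 1.4891 rad.
Bracket: H₀ sin φ sin δ + cos φ cos δ sin H₀ = 1.4891×0.26724×-0.28234 + 0.96363×0.95931×0.99666 = -0.112356 + 0.921332 = 0.808976.
Q̄ = (S₀/π) × [bracket] = (1361/π) × 0.808976 = 350.46 W/m².
— Configuration B (φ=+15.5°):
cos H₀ = −tan(+15.5°) tan(-22.200°) = 0.1132, H₀ = 1.4574 rad.
Bracket: H₀ sin φ sin δ + cos φ cos δ sin H₀ = 1.4574×0.26724×-0.37784 + 0.96363×0.92587×0.99358 = -0.147159 + 0.886468 = 0.739309.
Q̄ = (S₀/π) × [bracket] = (1361/π) × 0.739309 = 320.28 W/m².
Ratio Q̄_A / Q̄_B = 350.46 / 320.28 = 1.094.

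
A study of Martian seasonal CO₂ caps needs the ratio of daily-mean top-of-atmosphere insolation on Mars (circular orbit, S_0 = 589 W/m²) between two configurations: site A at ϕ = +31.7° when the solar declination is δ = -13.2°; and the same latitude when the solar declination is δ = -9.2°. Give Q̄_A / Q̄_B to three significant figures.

— Configuration A (ϕ=+31.7°):
cos h₀ = −tan(+31.7°) tan(-13.200°) = 0.1449, h₀ = 1.4254 rad.
Bracket: h₀ sin ϕ sin δ + cos ϕ cos δ sin h₀ = 1.4254×0.52547×-0.22835 + 0.85081×0.97358×0.98945 = -0.171035 + 0.819593 = 0.648558.
Q̄ = (S_0/π) × [bracket] = (589/π) × 0.648558 = 121.59 W/m².
— Configuration B (ϕ=+31.7°):
cos h₀ = −tan(+31.7°) tan(-9.200°) = 0.1000, h₀ = 1.4706 rad.
Bracket: h₀ sin ϕ sin δ + cos ϕ cos δ sin h₀ = 1.4706×0.52547×-0.15988 + 0.85081×0.98714×0.99498 = -0.123548 + 0.835652 = 0.712104.
Q̄ = (S_0/π) × [bracket] = (589/π) × 0.712104 = 133.51 W/m².
Ratio Q̄_A / Q̄_B = 121.59 / 133.51 = 0.9107.

Q̄_A / Q̄_B ≈ 0.911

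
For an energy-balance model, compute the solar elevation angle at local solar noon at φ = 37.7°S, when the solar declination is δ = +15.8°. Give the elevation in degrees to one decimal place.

36.5°

At local noon the hour angle is zero, so the zenith angle equals |φ − δ| = |-37.7° − (+15.800°)| = 53.500°.
Elevation = 90° − 53.500° = 36.5°.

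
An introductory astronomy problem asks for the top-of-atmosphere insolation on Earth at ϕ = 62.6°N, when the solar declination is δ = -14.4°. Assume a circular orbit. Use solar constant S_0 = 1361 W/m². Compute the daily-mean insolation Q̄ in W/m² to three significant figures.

Q̄ ≈ 67.1 W/m²

cos h₀ = −tan(+62.6°) tan(-14.400°) = 0.4953, h₀ = 1.0526 rad.
Bracket: h₀ sin ϕ sin δ + cos ϕ cos δ sin h₀ = 1.0526×0.88782×-0.24869 + 0.46020×0.96858×0.86870 = -0.232406 + 0.387215 = 0.154809.
Q̄ = (S_0/π) × [bracket] = (1361/π) × 0.154809 = 67.07 W/m².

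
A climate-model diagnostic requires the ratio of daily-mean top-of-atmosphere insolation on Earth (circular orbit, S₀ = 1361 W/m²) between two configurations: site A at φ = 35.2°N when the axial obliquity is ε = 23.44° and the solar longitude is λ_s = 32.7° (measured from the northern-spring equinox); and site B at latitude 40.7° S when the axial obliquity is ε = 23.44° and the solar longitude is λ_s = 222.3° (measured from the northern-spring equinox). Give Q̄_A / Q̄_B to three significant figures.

Q̄_A / Q̄_B ≈ 0.977

— Configuration A (φ=+35.2°):
Solar declination: sin δ = sin ε · sin λ_s = sin 23.44° × sin 32.7° = 0.21490, so δ = +12.410°.
cos H₀ = −tan(+35.2°) tan(+12.410°) = -0.1552, H₀ = 1.7266 rad.
Bracket: H₀ sin φ sin δ + cos φ cos δ sin H₀ = 1.7266×0.57643×0.21490 + 0.81714×0.97664×0.98788 = 0.213882 + 0.788379 = 1.002261.
Q̄ = (S₀/π) × [bracket] = (1361/π) × 1.002261 = 434.20 W/m².
— Configuration B (φ=-40.7°):
Solar declination: sin δ = sin ε · sin λ_s = sin 23.44° × sin 222.3° = -0.26772, so δ = -15.528°.
cos H₀ = −tan(-40.7°) tan(-15.528°) = -0.2390, H₀ = 1.8121 rad.
Bracket: H₀ sin φ sin δ + cos φ cos δ sin H₀ = 1.8121×-0.65210×-0.26772 + 0.75813×0.96350×0.97102 = 0.316357 + 0.709290 = 1.025647.
Q̄ = (S₀/π) × [bracket] = (1361/π) × 1.025647 = 444.33 W/m².
Ratio Q̄_A / Q̄_B = 434.20 / 444.33 = 0.9772.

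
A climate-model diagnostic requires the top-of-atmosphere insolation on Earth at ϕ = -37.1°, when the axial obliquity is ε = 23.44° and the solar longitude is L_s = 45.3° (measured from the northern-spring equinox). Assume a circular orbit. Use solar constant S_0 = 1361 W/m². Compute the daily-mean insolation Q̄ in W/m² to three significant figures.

Solar declination: sin δ = sin ε · sin L_s = sin 23.44° × sin 45.3° = 0.28275, so δ = +16.424°.
cos h₀ = −tan(-37.1°) tan(+16.424°) = 0.2229, h₀ = 1.3460 rad.
Bracket: h₀ sin ϕ sin δ + cos ϕ cos δ sin h₀ = 1.3460×-0.60321×0.28275 + 0.79758×0.95919×0.97483 = -0.229571 + 0.745775 = 0.516204.
Q̄ = (S_0/π) × [bracket] = (1361/π) × 0.516204 = 223.6 W/m².

Q̄ ≈ 224 W/m²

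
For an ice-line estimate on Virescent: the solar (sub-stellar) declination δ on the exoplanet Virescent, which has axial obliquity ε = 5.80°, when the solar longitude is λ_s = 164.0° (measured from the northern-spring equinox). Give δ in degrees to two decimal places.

sin δ = sin ε · sin λ_s = sin 5.80° × sin 164.0° = 0.027855.
δ = arcsin(0.027855) = +1.60°.

δ = +1.60°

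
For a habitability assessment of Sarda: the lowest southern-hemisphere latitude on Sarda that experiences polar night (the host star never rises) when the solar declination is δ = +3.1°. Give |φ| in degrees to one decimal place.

Polar night requires cos H₀ = −tan φ tan δ ≥ 1, i.e. tan φ tan δ ≤ −1.
The boundary is |tan φ| · |tan δ| = 1, so |φ| = 90° − |δ| = 90° − 3.1° = 86.9° in the southern hemisphere.

|φ| = 86.9°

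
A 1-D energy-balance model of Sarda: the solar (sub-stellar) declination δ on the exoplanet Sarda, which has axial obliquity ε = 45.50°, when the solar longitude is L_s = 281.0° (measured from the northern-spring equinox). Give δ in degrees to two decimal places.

δ = -44.44°

sin δ = sin ε · sin L_s = sin 45.50° × sin 281.0° = -0.700146.
δ = arcsin(-0.700146) = -44.44°.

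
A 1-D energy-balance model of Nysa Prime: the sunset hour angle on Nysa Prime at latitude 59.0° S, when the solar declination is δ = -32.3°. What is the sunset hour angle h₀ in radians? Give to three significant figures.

h₀ = 3.14 rad

Sunrise equation: cos h₀ = −tan ϕ · tan δ = -1.0521 ≤ −1, so the host star never sets (polar day) and h₀ = π.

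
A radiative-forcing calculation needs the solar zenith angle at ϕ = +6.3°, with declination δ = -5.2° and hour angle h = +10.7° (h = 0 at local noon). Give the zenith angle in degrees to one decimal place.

cos θ_z = sin ϕ sin δ + cos ϕ cos δ cos h = -0.009946 + 0.972659 = 0.962713.
θ_z = arccos(0.962713) = 15.7°.

θ_z = 15.7°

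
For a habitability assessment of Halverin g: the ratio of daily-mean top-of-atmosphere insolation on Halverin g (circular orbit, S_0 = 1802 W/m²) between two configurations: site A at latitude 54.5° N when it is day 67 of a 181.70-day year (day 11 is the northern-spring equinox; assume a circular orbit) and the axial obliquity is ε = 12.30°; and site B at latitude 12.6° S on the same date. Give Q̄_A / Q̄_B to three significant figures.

Q̄_A / Q̄_B ≈ 0.952

— Configuration A (ϕ=+54.5°):
Solar longitude: L_s = 360° × (67 − 11)/181.70 = 110.952°.
sin δ = sin 12.30° × sin 110.952° = 0.19894, so δ = +11.475°.
cos h₀ = −tan(+54.5°) tan(+11.475°) = -0.2846, h₀ = 1.8594 rad.
Bracket: h₀ sin ϕ sin δ + cos ϕ cos δ sin h₀ = 1.8594×0.81412×0.19894 + 0.58070×0.98001×0.95865 = 0.301150 + 0.545560 = 0.846710.
Q̄ = (S_0/π) × [bracket] = (1802/π) × 0.846710 = 485.67 W/m².
— Configuration B (ϕ=-12.6°):
cos h₀ = −tan(-12.6°) tan(+11.475°) = 0.0454, h₀ = 1.5254 rad.
Bracket: h₀ sin ϕ sin δ + cos ϕ cos δ sin h₀ = 1.5254×-0.21814×0.19894 + 0.97592×0.98001×0.99897 = -0.066197 + 0.955426 = 0.889229.
Q̄ = (S_0/π) × [bracket] = (1802/π) × 0.889229 = 510.06 W/m².
Ratio Q̄_A / Q̄_B = 485.67 / 510.06 = 0.9522.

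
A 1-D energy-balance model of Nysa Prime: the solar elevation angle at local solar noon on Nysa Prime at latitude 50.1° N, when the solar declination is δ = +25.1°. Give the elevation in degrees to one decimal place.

65.0°

At local noon the hour angle is zero, so the zenith angle equals |ϕ − δ| = |+50.1° − (+25.100°)| = 25.000°.
Elevation = 90° − 25.000° = 65.0°.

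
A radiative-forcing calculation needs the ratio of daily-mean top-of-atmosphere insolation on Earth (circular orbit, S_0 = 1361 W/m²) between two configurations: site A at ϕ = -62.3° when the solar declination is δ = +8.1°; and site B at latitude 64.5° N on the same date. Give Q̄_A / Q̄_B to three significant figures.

Q̄_A / Q̄_B ≈ 0.436

— Configuration A (ϕ=-62.3°):
cos h₀ = −tan(-62.3°) tan(+8.100°) = 0.2711, h₀ = 1.2963 rad.
Bracket: h₀ sin ϕ sin δ + cos ϕ cos δ sin h₀ = 1.2963×-0.88539×0.14090 + 0.46484×0.99002×0.96256 = -0.161715 + 0.442971 = 0.281256.
Q̄ = (S_0/π) × [bracket] = (1361/π) × 0.281256 = 121.85 W/m².
— Configuration B (ϕ=+64.5°):
cos h₀ = −tan(+64.5°) tan(+8.100°) = -0.2984, h₀ = 1.8738 rad.
Bracket: h₀ sin ϕ sin δ + cos ϕ cos δ sin h₀ = 1.8738×0.90259×0.14090 + 0.43051×0.99002×0.95445 = 0.238300 + 0.406799 = 0.645099.
Q̄ = (S_0/π) × [bracket] = (1361/π) × 0.645099 = 279.47 W/m².
Ratio Q̄_A / Q̄_B = 121.85 / 279.47 = 0.4360.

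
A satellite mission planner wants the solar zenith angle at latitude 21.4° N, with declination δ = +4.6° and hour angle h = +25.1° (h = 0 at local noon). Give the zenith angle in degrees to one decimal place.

cos θ_z = sin φ sin δ + cos φ cos δ cos h = 0.029263 + 0.840419 = 0.869682.
θ_z = arccos(0.869682) = 29.6°.

θ_z = 29.6°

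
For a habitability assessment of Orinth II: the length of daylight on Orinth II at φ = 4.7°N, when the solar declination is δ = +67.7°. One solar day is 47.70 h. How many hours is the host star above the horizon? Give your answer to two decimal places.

26.91 h

cos H₀ = −tan φ · tan δ = −tan(+4.7°) × tan(+67.700°) = -0.2005, so H₀ = 1.7726 rad = 101.56°.
Daylight = 2H₀/(2π) × 47.70 h = (1.7726/π) × 47.70 = 26.91 h.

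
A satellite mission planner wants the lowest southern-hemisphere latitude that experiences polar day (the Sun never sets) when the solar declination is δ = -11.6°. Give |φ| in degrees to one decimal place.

Polar day requires cos H₀ = −tan φ tan δ ≤ −1, i.e. tan φ tan δ ≥ 1.
The boundary is |tan φ| · |tan δ| = 1, so |φ| = 90° − |δ| = 90° − 11.6° = 78.4° in the southern hemisphere.

|φ| = 78.4°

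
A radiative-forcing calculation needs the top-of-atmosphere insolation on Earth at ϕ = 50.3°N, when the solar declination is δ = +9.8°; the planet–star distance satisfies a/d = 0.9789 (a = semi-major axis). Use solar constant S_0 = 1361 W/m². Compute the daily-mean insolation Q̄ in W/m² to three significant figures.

Q̄ ≈ 352 W/m²

cos h₀ = −tan(+50.3°) tan(+9.800°) = -0.2081, h₀ = 1.7804 rad.
Bracket: h₀ sin ϕ sin δ + cos ϕ cos δ sin h₀ = 1.7804×0.76940×0.17021 + 0.63877×0.98541×0.97812 = 0.233160 + 0.615678 = 0.848838.
Inverse-square distance factor (a/d)² = 0.9789² = 0.958245.
Q̄ = (S_0/π) × 0.958245 × [bracket] = (1361/π) × 0.958245 × 0.848838 = 352.4 W/m².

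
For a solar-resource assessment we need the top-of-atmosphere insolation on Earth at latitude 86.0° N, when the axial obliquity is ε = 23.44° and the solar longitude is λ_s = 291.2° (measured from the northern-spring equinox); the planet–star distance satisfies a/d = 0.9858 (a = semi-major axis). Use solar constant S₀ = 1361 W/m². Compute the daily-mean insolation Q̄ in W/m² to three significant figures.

Solar declination: sin δ = sin ε · sin λ_s = sin 23.44° × sin 291.2° = -0.37087, so δ = -21.769°.
cos H₀ = −tan(+86.0°) tan(-21.769°) = 5.7109 ≥ 1 ⇒ polar night, H₀ = 0 and Q̄ = 0.
Inverse-square distance factor (a/d)² = 0.9858² = 0.971802.

Q̄ ≈ 0.00 W/m²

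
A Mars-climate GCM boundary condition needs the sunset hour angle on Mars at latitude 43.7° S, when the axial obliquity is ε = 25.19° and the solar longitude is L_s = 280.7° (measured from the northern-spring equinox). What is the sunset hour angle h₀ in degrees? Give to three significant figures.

Solar declination: sin δ = sin ε · sin L_s = sin 25.19° × sin 280.7° = -0.41822, so δ = -24.722°.
cos h₀ = −tan ϕ · tan δ = −tan(-43.7°) × tan(-24.722°) = -0.4400, so h₀ = 2.0264 rad = 116.10°.

h₀ = 116°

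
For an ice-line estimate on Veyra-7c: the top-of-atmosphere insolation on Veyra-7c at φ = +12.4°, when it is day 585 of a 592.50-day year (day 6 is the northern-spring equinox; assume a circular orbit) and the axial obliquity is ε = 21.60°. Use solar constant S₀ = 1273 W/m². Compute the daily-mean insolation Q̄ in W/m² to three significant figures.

Q̄ ≈ 388 W/m²

Solar longitude: λ_s = 360° × (585 − 6)/592.50 = 351.797°.
sin δ = sin 21.60° × sin 351.797° = -0.05252, so δ = -3.011°.
cos H₀ = −tan(+12.4°) tan(-3.011°) = 0.0116, H₀ = 1.5592 rad.
Bracket: H₀ sin φ sin δ + cos φ cos δ sin H₀ = 1.5592×0.21474×-0.05252 + 0.97667×0.99862×0.99993 = -0.017585 + 0.975254 = 0.957669.
Q̄ = (S₀/π) × [bracket] = (1273/π) × 0.957669 = 388.1 W/m².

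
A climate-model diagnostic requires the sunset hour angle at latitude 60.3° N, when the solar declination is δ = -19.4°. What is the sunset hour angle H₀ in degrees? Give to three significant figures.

cos H₀ = −tan φ · tan δ = −tan(+60.3°) × tan(-19.400°) = 0.6174, so H₀ = 0.9054 rad = 51.87°.

H₀ = 51.9°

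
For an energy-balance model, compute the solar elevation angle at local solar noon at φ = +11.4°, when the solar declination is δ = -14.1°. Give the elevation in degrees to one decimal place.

At local noon the hour angle is zero, so the zenith angle equals |φ − δ| = |+11.4° − (-14.100°)| = 25.500°.
Elevation = 90° − 25.500° = 64.5°.

64.5°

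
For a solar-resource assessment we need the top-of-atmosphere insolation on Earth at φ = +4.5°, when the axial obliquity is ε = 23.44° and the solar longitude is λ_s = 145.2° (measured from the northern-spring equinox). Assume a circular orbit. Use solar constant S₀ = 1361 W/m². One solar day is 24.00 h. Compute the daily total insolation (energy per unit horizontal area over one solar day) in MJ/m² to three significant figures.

Solar declination: sin δ = sin ε · sin λ_s = sin 23.44° × sin 145.2° = 0.22702, so δ = +13.122°.
cos H₀ = −tan(+4.5°) tan(+13.122°) = -0.0183, H₀ = 1.5891 rad.
Bracket: H₀ sin φ sin δ + cos φ cos δ sin H₀ = 1.5891×0.07846×0.22702 + 0.99692×0.97389×0.99983 = 0.028305 + 0.970725 = 0.999030.
Q̄ = (S₀/π) × [bracket] = (1361/π) × 0.999030 = 432.80 W/m².
Daily total = Q̄ × 24.00 h × 3600 s/h = 432.80 × 24.00 × 3600 / 10⁶ = 37.39 MJ/m².

37.4 MJ/m²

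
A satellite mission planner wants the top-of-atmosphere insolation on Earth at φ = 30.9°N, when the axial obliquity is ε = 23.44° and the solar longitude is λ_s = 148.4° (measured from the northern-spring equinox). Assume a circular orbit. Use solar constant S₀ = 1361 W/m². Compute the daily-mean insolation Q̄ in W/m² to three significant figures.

Solar declination: sin δ = sin ε · sin λ_s = sin 23.44° × sin 148.4° = 0.20844, so δ = +12.031°.
cos H₀ = −tan(+30.9°) tan(+12.031°) = -0.1275, H₀ = 1.6987 rad.
Bracket: H₀ sin φ sin δ + cos φ cos δ sin H₀ = 1.6987×0.51354×0.20844 + 0.85806×0.97804×0.99183 = 0.181833 + 0.832361 = 1.014194.
Q̄ = (S₀/π) × [bracket] = (1361/π) × 1.014194 = 439.4 W/m².

Q̄ ≈ 439 W/m²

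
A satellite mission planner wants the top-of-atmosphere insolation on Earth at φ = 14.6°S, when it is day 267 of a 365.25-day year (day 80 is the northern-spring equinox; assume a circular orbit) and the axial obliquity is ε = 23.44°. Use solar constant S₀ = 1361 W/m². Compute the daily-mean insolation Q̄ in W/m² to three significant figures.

Solar longitude: λ_s = 360° × (267 − 80)/365.25 = 184.312°.
sin δ = sin 23.44° × sin 184.312° = -0.02991, so δ = -1.714°.
cos H₀ = −tan(-14.6°) tan(-1.714°) = -0.0078, H₀ = 1.5786 rad.
Bracket: H₀ sin φ sin δ + cos φ cos δ sin H₀ = 1.5786×-0.25207×-0.02991 + 0.96771×0.99955×0.99997 = 0.011902 + 0.967246 = 0.979148.
Q̄ = (S₀/π) × [bracket] = (1361/π) × 0.979148 = 424.2 W/m².

Q̄ ≈ 424 W/m²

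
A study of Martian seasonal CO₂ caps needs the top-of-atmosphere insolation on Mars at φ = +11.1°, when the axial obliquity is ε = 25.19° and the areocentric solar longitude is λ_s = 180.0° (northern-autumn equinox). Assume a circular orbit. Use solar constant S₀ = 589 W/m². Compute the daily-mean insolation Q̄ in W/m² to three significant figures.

Q̄ ≈ 184 W/m²

sin δ = sin 25.19° × sin 180.0° = 0.00000, so δ = +0.000°.
cos H₀ = −tan(+11.1°) tan(+0.000°) = -0.0000, H₀ = 1.5708 rad.
Bracket: H₀ sin φ sin δ + cos φ cos δ sin H₀ = 1.5708×0.19252×0.00000 + 0.98129×1.00000×1.00000 = 0.000000 + 0.981290 = 0.981290.
Q̄ = (S₀/π) × [bracket] = (589/π) × 0.981290 = 184.0 W/m².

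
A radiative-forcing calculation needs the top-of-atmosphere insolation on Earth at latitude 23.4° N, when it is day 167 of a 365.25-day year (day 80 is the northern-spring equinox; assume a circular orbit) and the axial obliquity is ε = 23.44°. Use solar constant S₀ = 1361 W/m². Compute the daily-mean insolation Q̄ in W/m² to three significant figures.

Q̄ ≈ 479 W/m²

Solar longitude: λ_s = 360° × (167 − 80)/365.25 = 85.749°.
sin δ = sin 23.44° × sin 85.749° = 0.39669, so δ = +23.372°.
cos H₀ = −tan(+23.4°) tan(+23.372°) = -0.1870, H₀ = 1.7589 rad.
Bracket: H₀ sin φ sin δ + cos φ cos δ sin H₀ = 1.7589×0.39715×0.39669 + 0.91775×0.91795×0.98236 = 0.277107 + 0.827588 = 1.104695.
Q̄ = (S₀/π) × [bracket] = (1361/π) × 1.104695 = 478.6 W/m².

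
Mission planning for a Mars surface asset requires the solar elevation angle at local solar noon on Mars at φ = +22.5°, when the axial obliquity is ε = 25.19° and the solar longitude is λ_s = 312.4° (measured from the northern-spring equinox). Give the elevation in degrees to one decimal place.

49.2°

Solar declination: sin δ = sin ε · sin λ_s = sin 25.19° × sin 312.4° = -0.31430, so δ = -18.319°.
At local noon the hour angle is zero, so the zenith angle equals |φ − δ| = |+22.5° − (-18.319°)| = 40.819°.
Elevation = 90° − 40.819° = 49.2°.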